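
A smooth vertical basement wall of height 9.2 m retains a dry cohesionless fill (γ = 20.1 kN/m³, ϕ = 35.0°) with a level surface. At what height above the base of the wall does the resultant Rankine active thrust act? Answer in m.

3.07 m

K_a = 0.2710.
The pressure distribution is triangular, so the resultant acts at H/3 above the base = 9.2/3 = 3.067 m.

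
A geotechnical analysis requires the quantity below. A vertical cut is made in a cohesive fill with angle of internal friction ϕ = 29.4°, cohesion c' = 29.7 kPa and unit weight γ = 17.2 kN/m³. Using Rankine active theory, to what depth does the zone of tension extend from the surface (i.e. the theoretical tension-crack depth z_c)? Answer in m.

5.91 m

K_a = tan²(45° − 29.4°/2) = 0.3415; √K_a = 0.5844.
The active pressure is zero where K_a γ z = 2c√K_a, so z_c = 2c/(γ√K_a) = 2×29.7/(17.2×0.5844) = 5.910 m.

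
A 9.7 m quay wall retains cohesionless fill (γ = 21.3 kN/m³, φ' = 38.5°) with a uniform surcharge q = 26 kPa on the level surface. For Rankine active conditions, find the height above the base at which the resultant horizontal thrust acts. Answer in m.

K_a = 0.2327.
Triangular part P₁ = ½K_aγH² = 233.1 at H/3 = 3.233 m; rectangular part P₂ = K_a q H = 58.68 at H/2 = 4.850 m.
ȳ = (P₁·3.233 + P₂·4.850)/(P₁+P₂) = 3.558 m.

3.56 m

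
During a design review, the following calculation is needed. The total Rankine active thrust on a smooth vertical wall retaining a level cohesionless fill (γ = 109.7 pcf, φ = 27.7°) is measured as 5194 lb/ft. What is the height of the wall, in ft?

K_a = 0.3653. P_a = ½ K_a γ H² ⇒ H = √(2P_a/(K_a γ)).
H = √(2×5194/(0.3653×109.7)) = 16.10 ft.

16.1 ft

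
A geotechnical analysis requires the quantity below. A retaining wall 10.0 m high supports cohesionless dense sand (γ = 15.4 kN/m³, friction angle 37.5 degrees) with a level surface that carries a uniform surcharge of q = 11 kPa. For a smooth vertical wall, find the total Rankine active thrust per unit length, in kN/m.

214 kN/m

K_a = tan²(45° − φ/2) = 0.2432.
Soil triangle: ½ K_a γ H² = 0.5×0.2432×15.4×10.0² = 187.3 kN/m.
Surcharge rectangle: K_a q H = 0.2432×11×10.0 = 26.75 kN/m.
Total = 187.3 + 26.75 = 214.0 kN/m.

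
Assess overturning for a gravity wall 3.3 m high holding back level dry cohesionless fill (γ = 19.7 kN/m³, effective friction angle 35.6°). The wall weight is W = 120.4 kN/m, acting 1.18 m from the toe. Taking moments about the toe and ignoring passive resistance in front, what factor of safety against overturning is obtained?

4.56

K_a = tan²(45° − 35.6°/2) = 0.2641.
P_a = ½K_aγH² = 0.5×0.2641×19.7×3.3² = 28.33 kN/m, acting at H/3 = 1.100 m above the base.
Overturning moment M_o = P_a × H/3 = 28.33 × 1.100 = 31.16.
Resisting moment M_r = W × 1.18 = 120.4 × 1.18 = 142.1.
FS_overturning = M_r/M_o = 142.1/31.16 = 4.559.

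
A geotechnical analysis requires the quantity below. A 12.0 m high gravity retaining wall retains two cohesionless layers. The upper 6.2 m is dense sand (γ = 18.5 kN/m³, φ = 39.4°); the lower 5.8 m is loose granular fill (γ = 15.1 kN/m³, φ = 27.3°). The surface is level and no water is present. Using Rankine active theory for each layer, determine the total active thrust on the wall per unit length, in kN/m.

421 kN/m

K_a1 = tan²(45°−39.4°/2) = 0.2234; K_a2 = tan²(45°−27.3°/2) = 0.3711.
Layer 1: σ at base = K_a1 γ₁ h₁ = 25.63 kPa; P₁ = ½×25.63×6.2 = 79.45.
Layer 2: σ_v at top = γ₁h₁ = 114.7; σ_h top = K_a2×114.7 = 42.57; σ_h base = K_a2×(114.7+15.1×5.8) = 75.07.
P₂ = ½(42.57+75.07)×5.8 = 341.2. Total P_a = 79.45+341.2 = 420.6 kN/m.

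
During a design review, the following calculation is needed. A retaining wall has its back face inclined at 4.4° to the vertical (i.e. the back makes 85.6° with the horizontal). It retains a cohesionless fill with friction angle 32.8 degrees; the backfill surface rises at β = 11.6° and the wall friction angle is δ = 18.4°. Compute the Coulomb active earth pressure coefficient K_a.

0.349

K_a = sin²(α+φ) / [sin²α · sin(α−δ) · (1 + √{sin(φ+δ)sin(φ−β) / (sin(α−δ)sin(α+β))})²].
With α = 85.6°, φ = 32.8°, δ = 18.4°, β = 11.6°: K_a = 0.3491.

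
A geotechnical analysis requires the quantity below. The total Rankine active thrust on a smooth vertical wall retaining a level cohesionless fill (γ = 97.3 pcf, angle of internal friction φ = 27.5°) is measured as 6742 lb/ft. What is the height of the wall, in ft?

K_a = 0.3682. P_a = ½ K_a γ H² ⇒ H = √(2P_a/(K_a γ)).
H = √(2×6742/(0.3682×97.3)) = 19.40 ft.

19.4 ft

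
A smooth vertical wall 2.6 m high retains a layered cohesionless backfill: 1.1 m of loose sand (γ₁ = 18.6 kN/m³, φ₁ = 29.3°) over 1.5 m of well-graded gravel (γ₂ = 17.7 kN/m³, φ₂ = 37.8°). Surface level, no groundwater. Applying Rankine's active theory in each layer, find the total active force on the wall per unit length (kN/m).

16.0 kN/m

K_a1 = tan²(45°−29.3°/2) = 0.3428; K_a2 = tan²(45°−37.8°/2) = 0.2400.
Layer 1: σ at base = K_a1 γ₁ h₁ = 7.014 kPa; P₁ = ½×7.014×1.1 = 3.858.
Layer 2: σ_v at top = γ₁h₁ = 20.46; σ_h top = K_a2×20.46 = 4.910; σ_h base = K_a2×(20.46+17.7×1.5) = 11.28.
P₂ = ½(4.910+11.28)×1.5 = 12.14. Total P_a = 3.858+12.14 = 16.00 kN/m.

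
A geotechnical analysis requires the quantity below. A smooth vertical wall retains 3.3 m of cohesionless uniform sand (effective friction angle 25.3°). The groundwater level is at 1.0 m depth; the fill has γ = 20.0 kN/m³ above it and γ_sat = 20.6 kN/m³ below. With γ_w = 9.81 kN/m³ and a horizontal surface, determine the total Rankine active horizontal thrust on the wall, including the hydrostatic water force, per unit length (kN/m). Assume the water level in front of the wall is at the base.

K_a = tan²(45° − φ/2) = 0.4012.
γ' = 20.6 − 9.81 = 10.79 kN/m³. Depth below WT = 2.3 m.
σ'_h at WT = K_a γ d_w = 8.024 kPa; at base = 8.024 + K_a γ' × 2.3 = 17.98 kPa.
P₁ (0–1.0 m) = ½×8.024×1.0 = 4.012. P₂ (1.0–3.3 m) = ½(8.024+17.98)×2.3 = 29.90.
P_w = ½ γ_w h₂² = 0.5×9.81×2.3² = 25.95. Total = 4.012+29.90+25.95 = 59.86 kN/m.

59.9 kN/m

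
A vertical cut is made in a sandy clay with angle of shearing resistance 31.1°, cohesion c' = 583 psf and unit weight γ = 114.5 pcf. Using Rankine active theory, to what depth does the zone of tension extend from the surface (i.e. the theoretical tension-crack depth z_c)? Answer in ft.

K_a = tan²(45° − 31.1°/2) = 0.3188; √K_a = 0.5646.
The active pressure is zero where K_a γ z = 2c√K_a, so z_c = 2c/(γ√K_a) = 2×583/(114.5×0.5646) = 18.04 ft.

18.0 ft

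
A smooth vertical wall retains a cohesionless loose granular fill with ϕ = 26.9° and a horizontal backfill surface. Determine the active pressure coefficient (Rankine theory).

0.377

K_a = (1 − sin φ)/(1 + sin φ) = (1 − sin 26.9°)/(1 + sin 26.9°) = 0.3770.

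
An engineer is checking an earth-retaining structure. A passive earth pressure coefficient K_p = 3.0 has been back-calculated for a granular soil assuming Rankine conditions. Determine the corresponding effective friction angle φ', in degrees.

K_p = (1+sin φ)/(1−sin φ) ⇒ sin φ = (K_p − 1)/(K_p + 1) = 0.5000.
φ = arcsin(0.5000) = 30.00°.

30.0°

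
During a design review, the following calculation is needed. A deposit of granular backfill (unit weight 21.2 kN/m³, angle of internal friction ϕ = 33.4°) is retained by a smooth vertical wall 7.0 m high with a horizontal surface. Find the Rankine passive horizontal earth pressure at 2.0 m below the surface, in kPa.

146 kPa

K_p = (1 + sin φ)/(1 − sin φ) = 3.449.
σ_h = K_p γ z = 3.449 × 21.2 × 2.0 = 146.2 kPa.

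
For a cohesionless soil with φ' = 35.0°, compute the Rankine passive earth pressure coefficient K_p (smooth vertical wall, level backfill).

K_p = (1 + sin φ)/(1 − sin φ) = tan²(45° + 35.0°/2) = 3.690.

3.69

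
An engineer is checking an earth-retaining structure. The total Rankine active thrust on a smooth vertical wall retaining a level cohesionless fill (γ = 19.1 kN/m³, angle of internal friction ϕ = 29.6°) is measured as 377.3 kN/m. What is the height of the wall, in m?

10.8 m

K_a = 0.3387. P_a = ½ K_a γ H² ⇒ H = √(2P_a/(K_a γ)).
H = √(2×377.3/(0.3387×19.1)) = 10.80 m.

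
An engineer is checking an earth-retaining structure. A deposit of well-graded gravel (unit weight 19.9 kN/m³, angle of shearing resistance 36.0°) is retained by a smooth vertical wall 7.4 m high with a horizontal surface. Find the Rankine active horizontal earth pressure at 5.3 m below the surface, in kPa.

K_a = (1 − sin φ)/(1 + sin φ) = 0.2596.
σ_h = K_a γ z = 0.2596 × 19.9 × 5.3 = 27.38 kPa.

27.4 kPa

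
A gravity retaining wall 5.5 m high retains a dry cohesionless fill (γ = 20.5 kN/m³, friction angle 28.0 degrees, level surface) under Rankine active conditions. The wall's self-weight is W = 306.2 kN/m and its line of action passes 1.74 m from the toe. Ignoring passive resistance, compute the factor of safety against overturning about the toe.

2.60

K_a = tan²(45° − 28.0°/2) = 0.3610.
P_a = ½K_aγH² = 0.5×0.3610×20.5×5.5² = 111.9 kN/m, acting at H/3 = 1.833 m above the base.
Overturning moment M_o = P_a × H/3 = 111.9 × 1.833 = 205.2.
Resisting moment M_r = W × 1.74 = 306.2 × 1.74 = 532.8.
FS_overturning = M_r/M_o = 532.8/205.2 = 2.596.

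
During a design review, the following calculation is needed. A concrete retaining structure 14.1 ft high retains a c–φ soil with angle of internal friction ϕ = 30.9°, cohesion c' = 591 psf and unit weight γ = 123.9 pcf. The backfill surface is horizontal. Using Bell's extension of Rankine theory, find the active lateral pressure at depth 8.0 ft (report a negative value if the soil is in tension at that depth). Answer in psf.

K_a = (1 − sin φ)/(1 + sin φ) = 0.3214.
σ_a = K_a γ z − 2c√K_a = 0.3214×123.9×8.0 − 2×591×0.5669 = -351.5 psf.

-352 psf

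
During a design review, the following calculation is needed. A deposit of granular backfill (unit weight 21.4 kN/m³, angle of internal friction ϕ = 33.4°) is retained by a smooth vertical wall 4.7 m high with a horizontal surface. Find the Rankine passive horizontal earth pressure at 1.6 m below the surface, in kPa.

118 kPa

K_p = (1 + sin φ)/(1 − sin φ) = 3.449.
σ_h = K_p γ z = 3.449 × 21.4 × 1.6 = 118.1 kPa.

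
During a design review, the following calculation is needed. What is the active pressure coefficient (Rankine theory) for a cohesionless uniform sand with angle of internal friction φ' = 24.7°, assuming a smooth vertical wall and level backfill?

K_a = tan²(45° − φ/2) = tan²(32.65°) = 0.4106.

0.411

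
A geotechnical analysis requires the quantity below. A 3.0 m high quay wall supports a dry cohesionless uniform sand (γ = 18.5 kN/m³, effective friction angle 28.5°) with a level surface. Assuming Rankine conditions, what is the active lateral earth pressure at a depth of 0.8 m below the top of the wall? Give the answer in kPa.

K_a = (1 − sin φ)/(1 + sin φ) = 0.3540.
σ_h = K_a γ z = 0.3540 × 18.5 × 0.8 = 5.238 kPa.

5.24 kPa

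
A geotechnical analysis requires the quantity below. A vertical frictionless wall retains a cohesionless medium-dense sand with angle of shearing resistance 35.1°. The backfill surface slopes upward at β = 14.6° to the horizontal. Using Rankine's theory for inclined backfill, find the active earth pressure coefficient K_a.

0.294

K_a = cos β · (cos β − √(cos²β − cos²φ)) / (cos β + √(cos²β − cos²φ)).
cos β = 0.9677, cos φ = 0.8181, √(cos²β − cos²φ) = 0.5168.
K_a = 0.9677 × (0.9677 − 0.5168)/(0.9677 + 0.5168) = 0.2939.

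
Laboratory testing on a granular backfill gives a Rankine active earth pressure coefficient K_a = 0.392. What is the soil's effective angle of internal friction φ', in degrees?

25.9°

K_a = tan²(45° − φ/2) ⇒ 45° − φ/2 = arctan(√0.392) = 32.05°.
φ = 2(45° − 32.05°) = 25.90°.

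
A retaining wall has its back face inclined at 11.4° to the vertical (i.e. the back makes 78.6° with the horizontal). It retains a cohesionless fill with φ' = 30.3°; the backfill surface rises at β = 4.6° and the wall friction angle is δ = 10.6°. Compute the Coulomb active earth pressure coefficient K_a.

K_a = sin²(α+φ) / [sin²α · sin(α−δ) · (1 + √{sin(φ+δ)sin(φ−β) / (sin(α−δ)sin(α+β))})²].
With α = 78.6°, φ = 30.3°, δ = 10.6°, β = 4.6°: K_a = 0.4153.

0.415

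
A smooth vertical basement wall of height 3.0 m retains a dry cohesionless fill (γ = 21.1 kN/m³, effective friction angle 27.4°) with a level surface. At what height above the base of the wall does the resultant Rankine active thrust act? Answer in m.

K_a = 0.3697.
The pressure distribution is triangular, so the resultant acts at H/3 above the base = 3.0/3 = 1.000 m.

1.00 m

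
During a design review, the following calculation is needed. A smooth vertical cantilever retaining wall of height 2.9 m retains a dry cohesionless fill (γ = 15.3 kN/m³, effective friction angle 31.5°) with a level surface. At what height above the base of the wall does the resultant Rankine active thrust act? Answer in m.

0.967 m

K_a = 0.3136.
The pressure distribution is triangular, so the resultant acts at H/3 above the base = 2.9/3 = 0.9667 m.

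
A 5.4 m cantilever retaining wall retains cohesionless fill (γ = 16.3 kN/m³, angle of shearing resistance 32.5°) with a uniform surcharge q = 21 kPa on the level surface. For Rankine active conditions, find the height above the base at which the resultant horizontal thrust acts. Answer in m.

K_a = 0.3010.
Triangular part P₁ = ½K_aγH² = 71.53 at H/3 = 1.800 m; rectangular part P₂ = K_a q H = 34.13 at H/2 = 2.700 m.
ȳ = (P₁·1.800 + P₂·2.700)/(P₁+P₂) = 2.091 m.

2.09 m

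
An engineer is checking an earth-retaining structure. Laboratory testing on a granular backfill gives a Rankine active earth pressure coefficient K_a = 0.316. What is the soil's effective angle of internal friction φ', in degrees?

31.3°

K_a = tan²(45° − φ/2) ⇒ 45° − φ/2 = arctan(√0.316) = 29.34°.
φ = 2(45° − 29.34°) = 31.32°.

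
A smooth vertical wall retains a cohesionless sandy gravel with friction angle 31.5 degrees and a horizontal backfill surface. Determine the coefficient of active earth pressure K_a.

K_a = (1 − sin φ)/(1 + sin φ) = (1 − sin 31.5°)/(1 + sin 31.5°) = 0.3136.

0.314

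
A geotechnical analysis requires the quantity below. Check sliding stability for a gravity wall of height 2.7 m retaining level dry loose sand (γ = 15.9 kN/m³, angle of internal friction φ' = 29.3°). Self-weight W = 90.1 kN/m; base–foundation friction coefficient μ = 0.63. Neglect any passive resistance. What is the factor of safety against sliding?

2.86

K_a = tan²(45° − 29.3°/2) = 0.3428.
P_a = ½K_aγH² = 0.5×0.3428×15.9×2.7² = 19.87 kN/m, acting at H/3 = 0.9000 m above the base.
FS_sliding = μW / P_a = 0.63×90.1 / 19.87 = 2.857.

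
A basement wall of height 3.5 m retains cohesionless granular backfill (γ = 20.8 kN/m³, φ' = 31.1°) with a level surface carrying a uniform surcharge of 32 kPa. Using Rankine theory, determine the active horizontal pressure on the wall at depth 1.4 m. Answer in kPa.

19.5 kPa

K_a = (1 − sin φ)/(1 + sin φ) = 0.3188.
σ_v = γz + q = 20.8 × 1.4 + 32 = 61.12 kPa.
σ_h = K_a σ_v = 0.3188 × 61.12 = 19.48 kPa.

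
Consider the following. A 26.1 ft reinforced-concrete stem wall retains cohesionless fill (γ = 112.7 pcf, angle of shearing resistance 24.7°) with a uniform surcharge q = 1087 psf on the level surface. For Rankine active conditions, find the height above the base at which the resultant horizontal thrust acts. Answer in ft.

K_a = 0.4106.
Triangular part P₁ = ½K_aγH² = 15760 at H/3 = 8.700 ft; rectangular part P₂ = K_a q H = 11650 at H/2 = 13.05 ft.
ȳ = (P₁·8.700 + P₂·13.05)/(P₁+P₂) = 10.55 ft.

10.5 ft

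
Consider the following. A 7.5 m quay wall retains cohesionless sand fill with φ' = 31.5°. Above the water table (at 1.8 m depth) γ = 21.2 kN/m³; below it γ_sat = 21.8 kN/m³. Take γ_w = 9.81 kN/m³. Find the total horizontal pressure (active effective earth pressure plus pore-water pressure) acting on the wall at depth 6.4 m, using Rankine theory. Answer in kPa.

K_a = (1 − sin φ)/(1 + sin φ) = 0.3136.
γ' = 21.8 − 9.81 = 11.99 kN/m³.
Effective vertical stress at 6.4 m: σ'_v = 21.2×1.8 + 11.99×4.60 = 93.31 kPa.
σ'_h = K_a σ'_v = 0.3136 × 93.31 = 29.27 kPa; u = γ_w × 4.60 = 45.13 kPa.
Total σ_h = 29.27 + 45.13 = 74.39 kPa.

74.4 kPa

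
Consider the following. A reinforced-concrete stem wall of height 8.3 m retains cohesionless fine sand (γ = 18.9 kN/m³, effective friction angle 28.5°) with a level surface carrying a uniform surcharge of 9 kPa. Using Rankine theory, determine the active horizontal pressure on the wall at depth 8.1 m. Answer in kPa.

K_a = (1 − sin φ)/(1 + sin φ) = 0.3540.
σ_v = γz + q = 18.9 × 8.1 + 9 = 162.1 kPa.
σ_h = K_a σ_v = 0.3540 × 162.1 = 57.37 kPa.

57.4 kPa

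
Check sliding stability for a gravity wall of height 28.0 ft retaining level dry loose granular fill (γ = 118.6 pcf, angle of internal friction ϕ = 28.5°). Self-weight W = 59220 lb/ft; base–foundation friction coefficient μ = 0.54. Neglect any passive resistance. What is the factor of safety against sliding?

1.94

K_a = tan²(45° − 28.5°/2) = 0.3540.
P_a = ½K_aγH² = 0.5×0.3540×118.6×28.0² = 16460 lb/ft, acting at H/3 = 9.333 ft above the base.
FS_sliding = μW / P_a = 0.54×59220 / 16460 = 1.943.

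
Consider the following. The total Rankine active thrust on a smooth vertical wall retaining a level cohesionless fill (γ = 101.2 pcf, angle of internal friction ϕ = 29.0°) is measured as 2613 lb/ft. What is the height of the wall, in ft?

K_a = 0.3470. P_a = ½ K_a γ H² ⇒ H = √(2P_a/(K_a γ)).
H = √(2×2613/(0.3470×101.2)) = 12.20 ft.

12.2 ft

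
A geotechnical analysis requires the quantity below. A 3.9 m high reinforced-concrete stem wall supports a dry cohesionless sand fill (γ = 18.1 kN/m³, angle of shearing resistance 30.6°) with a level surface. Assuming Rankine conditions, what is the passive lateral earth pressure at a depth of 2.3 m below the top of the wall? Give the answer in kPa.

K_p = (1 + sin φ)/(1 − sin φ) = 3.074.
σ_h = K_p γ z = 3.074 × 18.1 × 2.3 = 128.0 kPa.

128 kPa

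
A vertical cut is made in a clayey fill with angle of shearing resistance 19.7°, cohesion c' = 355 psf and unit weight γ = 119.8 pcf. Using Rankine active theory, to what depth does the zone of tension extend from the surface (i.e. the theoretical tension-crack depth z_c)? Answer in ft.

K_a = tan²(45° − 19.7°/2) = 0.4958; √K_a = 0.7041.
The active pressure is zero where K_a γ z = 2c√K_a, so z_c = 2c/(γ√K_a) = 2×355/(119.8×0.7041) = 8.417 ft.

8.42 ft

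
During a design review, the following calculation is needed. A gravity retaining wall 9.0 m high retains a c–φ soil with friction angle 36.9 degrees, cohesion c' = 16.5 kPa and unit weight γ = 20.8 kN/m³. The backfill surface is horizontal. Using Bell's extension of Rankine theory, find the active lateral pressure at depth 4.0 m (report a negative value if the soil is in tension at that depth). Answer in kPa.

K_a = (1 − sin φ)/(1 + sin φ) = 0.2497.
σ_a = K_a γ z − 2c√K_a = 0.2497×20.8×4.0 − 2×16.5×0.4997 = 4.284 kPa.

4.28 kPa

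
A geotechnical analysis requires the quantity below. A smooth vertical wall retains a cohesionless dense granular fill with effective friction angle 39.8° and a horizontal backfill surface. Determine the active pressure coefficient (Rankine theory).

K_a = tan²(45° − φ/2) = tan²(25.10°) = 0.2194.

0.219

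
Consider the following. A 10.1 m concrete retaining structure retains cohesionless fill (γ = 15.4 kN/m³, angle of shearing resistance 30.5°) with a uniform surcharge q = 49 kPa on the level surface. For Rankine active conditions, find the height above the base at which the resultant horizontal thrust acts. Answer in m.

K_a = 0.3267.
Triangular part P₁ = ½K_aγH² = 256.6 at H/3 = 3.367 m; rectangular part P₂ = K_a q H = 161.7 at H/2 = 5.050 m.
ȳ = (P₁·3.367 + P₂·5.050)/(P₁+P₂) = 4.017 m.

4.02 m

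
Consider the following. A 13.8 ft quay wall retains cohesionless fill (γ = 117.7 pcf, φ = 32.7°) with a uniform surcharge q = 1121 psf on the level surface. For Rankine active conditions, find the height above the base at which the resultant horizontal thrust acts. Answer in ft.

K_a = 0.2985.
Triangular part P₁ = ½K_aγH² = 3345 at H/3 = 4.600 ft; rectangular part P₂ = K_a q H = 4618 at H/2 = 6.900 ft.
ȳ = (P₁·4.600 + P₂·6.900)/(P₁+P₂) = 5.934 ft.

5.93 ft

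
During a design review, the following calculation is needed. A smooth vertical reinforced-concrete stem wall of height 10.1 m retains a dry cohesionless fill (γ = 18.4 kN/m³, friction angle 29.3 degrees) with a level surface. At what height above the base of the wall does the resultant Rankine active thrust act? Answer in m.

K_a = 0.3428.
The pressure distribution is triangular, so the resultant acts at H/3 above the base = 10.1/3 = 3.367 m.

3.37 m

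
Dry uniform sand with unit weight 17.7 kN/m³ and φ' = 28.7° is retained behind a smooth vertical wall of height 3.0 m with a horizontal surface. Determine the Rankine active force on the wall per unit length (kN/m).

28.0 kN/m

K_a = tan²(45° − φ/2) = 0.3511.
P_a = ½ K_a γ H² = 0.5 × 0.3511 × 17.7 × 3.0² = 27.97 kN/m.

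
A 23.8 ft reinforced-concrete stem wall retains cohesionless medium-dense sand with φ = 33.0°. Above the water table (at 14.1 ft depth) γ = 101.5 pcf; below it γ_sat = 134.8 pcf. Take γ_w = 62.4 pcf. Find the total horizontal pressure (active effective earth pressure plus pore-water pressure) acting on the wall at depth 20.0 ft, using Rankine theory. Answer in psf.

K_a = (1 − sin φ)/(1 + sin φ) = 0.2948.
γ' = 134.8 − 62.4 = 72.40 pcf.
Effective vertical stress at 20.0 ft: σ'_v = 101.5×14.1 + 72.40×5.90 = 1858 psf.
σ'_h = K_a σ'_v = 0.2948 × 1858 = 547.8 psf; u = γ_w × 5.90 = 368.2 psf.
Total σ_h = 547.8 + 368.2 = 916.0 psf.

916 psf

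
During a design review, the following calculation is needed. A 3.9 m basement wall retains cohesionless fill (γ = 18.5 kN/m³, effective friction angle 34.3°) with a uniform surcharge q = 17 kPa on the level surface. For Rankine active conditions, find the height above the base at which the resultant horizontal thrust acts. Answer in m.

K_a = 0.2792.
Triangular part P₁ = ½K_aγH² = 39.28 at H/3 = 1.300 m; rectangular part P₂ = K_a q H = 18.51 at H/2 = 1.950 m.
ȳ = (P₁·1.300 + P₂·1.950)/(P₁+P₂) = 1.508 m.

1.51 m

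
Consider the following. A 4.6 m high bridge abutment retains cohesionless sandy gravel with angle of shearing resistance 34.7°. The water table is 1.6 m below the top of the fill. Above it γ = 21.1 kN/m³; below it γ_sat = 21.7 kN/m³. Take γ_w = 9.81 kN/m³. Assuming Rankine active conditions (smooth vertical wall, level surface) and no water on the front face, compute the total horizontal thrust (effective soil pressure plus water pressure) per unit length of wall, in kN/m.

94.0 kN/m

K_a = tan²(45° − φ/2) = 0.2745.
γ' = 21.7 − 9.81 = 11.89 kN/m³. Depth below WT = 3.0 m.
σ'_h at WT = K_a γ d_w = 9.266 kPa; at base = 9.266 + K_a γ' × 3.0 = 19.06 kPa.
P₁ (0–1.6 m) = ½×9.266×1.6 = 7.413. P₂ (1.6–4.6 m) = ½(9.266+19.06)×3.0 = 42.48.
P_w = ½ γ_w h₂² = 0.5×9.81×3.0² = 44.14. Total = 7.413+42.48+44.14 = 94.04 kN/m.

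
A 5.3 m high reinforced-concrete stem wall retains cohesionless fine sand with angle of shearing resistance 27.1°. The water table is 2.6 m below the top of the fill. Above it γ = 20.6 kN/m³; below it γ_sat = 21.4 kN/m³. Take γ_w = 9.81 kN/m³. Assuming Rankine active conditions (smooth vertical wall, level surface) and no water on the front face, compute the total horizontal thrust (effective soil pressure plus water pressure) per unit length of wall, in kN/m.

K_a = tan²(45° − φ/2) = 0.3741.
γ' = 21.4 − 9.81 = 11.59 kN/m³. Depth below WT = 2.7 m.
σ'_h at WT = K_a γ d_w = 20.03 kPa; at base = 20.03 + K_a γ' × 2.7 = 31.74 kPa.
P₁ (0–2.6 m) = ½×20.03×2.6 = 26.04. P₂ (2.6–5.3 m) = ½(20.03+31.74)×2.7 = 69.90.
P_w = ½ γ_w h₂² = 0.5×9.81×2.7² = 35.76. Total = 26.04+69.90+35.76 = 131.7 kN/m.

132 kN/m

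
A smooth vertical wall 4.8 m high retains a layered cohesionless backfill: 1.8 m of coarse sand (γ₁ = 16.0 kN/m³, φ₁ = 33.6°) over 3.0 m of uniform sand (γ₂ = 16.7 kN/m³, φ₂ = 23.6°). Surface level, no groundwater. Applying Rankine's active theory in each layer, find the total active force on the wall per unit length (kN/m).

K_a1 = tan²(45°−33.6°/2) = 0.2875; K_a2 = tan²(45°−23.6°/2) = 0.4282.
Layer 1: σ at base = K_a1 γ₁ h₁ = 8.280 kPa; P₁ = ½×8.280×1.8 = 7.452.
Layer 2: σ_v at top = γ₁h₁ = 28.80; σ_h top = K_a2×28.80 = 12.33; σ_h base = K_a2×(28.80+16.7×3.0) = 33.79.
P₂ = ½(12.33+33.79)×3.0 = 69.18. Total P_a = 7.452+69.18 = 76.63 kN/m.

76.6 kN/m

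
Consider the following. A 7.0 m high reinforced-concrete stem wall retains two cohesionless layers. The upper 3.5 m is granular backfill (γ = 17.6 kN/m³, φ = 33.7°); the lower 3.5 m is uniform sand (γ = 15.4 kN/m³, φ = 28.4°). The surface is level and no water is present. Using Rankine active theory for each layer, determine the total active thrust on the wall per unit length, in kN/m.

141 kN/m

K_a1 = tan²(45°−33.7°/2) = 0.2863; K_a2 = tan²(45°−28.4°/2) = 0.3554.
Layer 1: σ at base = K_a1 γ₁ h₁ = 17.64 kPa; P₁ = ½×17.64×3.5 = 30.86.
Layer 2: σ_v at top = γ₁h₁ = 61.60; σ_h top = K_a2×61.60 = 21.89; σ_h base = K_a2×(61.60+15.4×3.5) = 41.04.
P₂ = ½(21.89+41.04)×3.5 = 110.1. Total P_a = 30.86+110.1 = 141.0 kN/m.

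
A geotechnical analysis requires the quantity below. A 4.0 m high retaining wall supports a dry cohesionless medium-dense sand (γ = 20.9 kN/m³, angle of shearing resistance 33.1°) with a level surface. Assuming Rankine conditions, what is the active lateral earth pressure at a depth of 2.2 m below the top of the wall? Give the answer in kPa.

K_a = (1 − sin φ)/(1 + sin φ) = 0.2936.
σ_h = K_a γ z = 0.2936 × 20.9 × 2.2 = 13.50 kPa.

13.5 kPa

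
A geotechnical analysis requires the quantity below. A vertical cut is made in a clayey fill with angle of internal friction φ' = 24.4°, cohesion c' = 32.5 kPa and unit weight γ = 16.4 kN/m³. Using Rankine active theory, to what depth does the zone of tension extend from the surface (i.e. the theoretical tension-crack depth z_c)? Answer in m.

K_a = tan²(45° − 24.4°/2) = 0.4153; √K_a = 0.6445.
The active pressure is zero where K_a γ z = 2c√K_a, so z_c = 2c/(γ√K_a) = 2×32.5/(16.4×0.6445) = 6.150 m.

6.15 m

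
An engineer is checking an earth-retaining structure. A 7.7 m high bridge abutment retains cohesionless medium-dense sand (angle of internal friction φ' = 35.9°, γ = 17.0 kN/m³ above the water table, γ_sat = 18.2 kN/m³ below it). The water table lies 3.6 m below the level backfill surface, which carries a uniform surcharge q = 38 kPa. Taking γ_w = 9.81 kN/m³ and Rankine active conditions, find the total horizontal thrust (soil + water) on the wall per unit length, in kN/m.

K_a = tan²(45° − φ/2) = 0.2607.
γ' = 18.2 − 9.81 = 8.390 kN/m³. h₂ = H − d_w = 4.1 m.
σ'_h: at surface K_a·q = 9.908; at WT K_a(q+γd_w) = 25.87; at base K_a(q+γd_w+γ'h₂) = 34.83 kPa.
P₁ = ½(9.908+25.87)×3.6 = 64.39; P₂ = ½(25.87+34.83)×4.1 = 124.4; P_w = ½γ_w h₂² = 82.45.
Total = 64.39+124.4+82.45 = 271.3 kN/m.

271 kN/m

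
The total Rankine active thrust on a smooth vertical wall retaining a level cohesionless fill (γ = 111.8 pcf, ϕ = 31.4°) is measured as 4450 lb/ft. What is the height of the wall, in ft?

K_a = 0.3149. P_a = ½ K_a γ H² ⇒ H = √(2P_a/(K_a γ)).
H = √(2×4450/(0.3149×111.8)) = 15.90 ft.

15.9 ft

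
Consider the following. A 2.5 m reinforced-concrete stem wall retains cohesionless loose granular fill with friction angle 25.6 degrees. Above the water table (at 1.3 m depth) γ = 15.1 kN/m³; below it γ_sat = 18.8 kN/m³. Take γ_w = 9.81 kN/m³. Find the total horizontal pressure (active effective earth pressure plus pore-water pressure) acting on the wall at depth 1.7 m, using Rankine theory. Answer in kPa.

13.1 kPa

K_a = (1 − sin φ)/(1 + sin φ) = 0.3966.
γ' = 18.8 − 9.81 = 8.990 kN/m³.
Effective vertical stress at 1.7 m: σ'_v = 15.1×1.3 + 8.990×0.400 = 23.23 kPa.
σ'_h = K_a σ'_v = 0.3966 × 23.23 = 9.211 kPa; u = γ_w × 0.400 = 3.924 kPa.
Total σ_h = 9.211 + 3.924 = 13.13 kPa.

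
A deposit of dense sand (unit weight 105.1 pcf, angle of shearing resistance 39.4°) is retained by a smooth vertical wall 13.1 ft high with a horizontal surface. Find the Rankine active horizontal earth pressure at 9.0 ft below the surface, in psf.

K_a = (1 − sin φ)/(1 + sin φ) = 0.2234.
σ_h = K_a γ z = 0.2234 × 105.1 × 9.0 = 211.4 psf.

211 psf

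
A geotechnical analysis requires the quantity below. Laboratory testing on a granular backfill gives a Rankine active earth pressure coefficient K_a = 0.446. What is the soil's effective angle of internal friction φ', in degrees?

K_a = tan²(45° − φ/2) ⇒ 45° − φ/2 = arctan(√0.446) = 33.74°.
φ = 2(45° − 33.74°) = 22.53°.

22.5°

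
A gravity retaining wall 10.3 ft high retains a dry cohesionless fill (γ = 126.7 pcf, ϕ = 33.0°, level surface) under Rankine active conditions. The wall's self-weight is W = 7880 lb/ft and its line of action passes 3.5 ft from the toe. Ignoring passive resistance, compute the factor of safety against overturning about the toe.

4.05

K_a = tan²(45° − 33.0°/2) = 0.2948.
P_a = ½K_aγH² = 0.5×0.2948×126.7×10.3² = 1981 lb/ft, acting at H/3 = 3.433 ft above the base.
Overturning moment M_o = P_a × H/3 = 1981 × 3.433 = 6802.
Resisting moment M_r = W × 3.5 = 7880 × 3.5 = 27580.
FS_overturning = M_r/M_o = 27580/6802 = 4.054.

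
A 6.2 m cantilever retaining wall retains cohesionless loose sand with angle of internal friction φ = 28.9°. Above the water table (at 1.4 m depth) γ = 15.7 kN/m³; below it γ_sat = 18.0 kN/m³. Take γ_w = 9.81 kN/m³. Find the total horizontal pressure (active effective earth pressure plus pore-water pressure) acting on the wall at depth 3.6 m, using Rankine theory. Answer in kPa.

K_a = (1 − sin φ)/(1 + sin φ) = 0.3484.
γ' = 18.0 − 9.81 = 8.190 kN/m³.
Effective vertical stress at 3.6 m: σ'_v = 15.7×1.4 + 8.190×2.20 = 40.00 kPa.
σ'_h = K_a σ'_v = 0.3484 × 40.00 = 13.93 kPa; u = γ_w × 2.20 = 21.58 kPa.
Total σ_h = 13.93 + 21.58 = 35.52 kPa.

35.5 kPa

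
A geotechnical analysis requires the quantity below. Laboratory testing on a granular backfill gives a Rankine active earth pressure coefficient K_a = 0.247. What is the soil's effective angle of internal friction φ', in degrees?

37.1°

K_a = tan²(45° − φ/2) ⇒ 45° − φ/2 = arctan(√0.247) = 26.43°.
φ = 2(45° − 26.43°) = 37.15°.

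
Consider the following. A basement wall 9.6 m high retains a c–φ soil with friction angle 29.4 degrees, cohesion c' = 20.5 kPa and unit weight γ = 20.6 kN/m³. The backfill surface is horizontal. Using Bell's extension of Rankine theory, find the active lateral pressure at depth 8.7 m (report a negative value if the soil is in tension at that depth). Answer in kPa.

K_a = (1 − sin φ)/(1 + sin φ) = 0.3415.
σ_a = K_a γ z − 2c√K_a = 0.3415×20.6×8.7 − 2×20.5×0.5844 = 37.24 kPa.

37.2 kPa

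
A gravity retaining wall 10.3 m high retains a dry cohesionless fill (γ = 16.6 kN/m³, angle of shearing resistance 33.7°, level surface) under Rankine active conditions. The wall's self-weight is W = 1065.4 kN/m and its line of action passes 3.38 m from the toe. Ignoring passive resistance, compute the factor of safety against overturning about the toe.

K_a = tan²(45° − 33.7°/2) = 0.2863.
P_a = ½K_aγH² = 0.5×0.2863×16.6×10.3² = 252.1 kN/m, acting at H/3 = 3.433 m above the base.
Overturning moment M_o = P_a × H/3 = 252.1 × 3.433 = 865.6.
Resisting moment M_r = W × 3.38 = 1065.4 × 3.38 = 3601.
FS_overturning = M_r/M_o = 3601/865.6 = 4.160.

4.16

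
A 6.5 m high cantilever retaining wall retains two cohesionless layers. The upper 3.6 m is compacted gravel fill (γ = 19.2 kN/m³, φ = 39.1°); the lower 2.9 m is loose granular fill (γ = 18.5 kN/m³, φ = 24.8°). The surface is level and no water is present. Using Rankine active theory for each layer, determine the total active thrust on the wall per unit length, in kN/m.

K_a1 = tan²(45°−39.1°/2) = 0.2265; K_a2 = tan²(45°−24.8°/2) = 0.4090.
Layer 1: σ at base = K_a1 γ₁ h₁ = 15.65 kPa; P₁ = ½×15.65×3.6 = 28.18.
Layer 2: σ_v at top = γ₁h₁ = 69.12; σ_h top = K_a2×69.12 = 28.27; σ_h base = K_a2×(69.12+18.5×2.9) = 50.21.
P₂ = ½(28.27+50.21)×2.9 = 113.8. Total P_a = 28.18+113.8 = 142.0 kN/m.

142 kN/m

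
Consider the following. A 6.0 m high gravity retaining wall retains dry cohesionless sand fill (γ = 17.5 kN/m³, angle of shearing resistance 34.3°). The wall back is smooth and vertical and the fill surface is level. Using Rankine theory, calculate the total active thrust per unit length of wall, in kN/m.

87.9 kN/m

K_a = tan²(45° − φ/2) = 0.2792.
P_a = ½ K_a γ H² = 0.5 × 0.2792 × 17.5 × 6.0² = 87.94 kN/m.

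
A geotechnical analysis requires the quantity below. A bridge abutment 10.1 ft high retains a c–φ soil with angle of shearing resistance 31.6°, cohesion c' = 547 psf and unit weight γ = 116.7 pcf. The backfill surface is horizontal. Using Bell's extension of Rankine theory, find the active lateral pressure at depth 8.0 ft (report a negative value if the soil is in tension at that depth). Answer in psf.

K_a = (1 − sin φ)/(1 + sin φ) = 0.3123.
σ_a = K_a γ z − 2c√K_a = 0.3123×116.7×8.0 − 2×547×0.5589 = -319.8 psf.

-320 psf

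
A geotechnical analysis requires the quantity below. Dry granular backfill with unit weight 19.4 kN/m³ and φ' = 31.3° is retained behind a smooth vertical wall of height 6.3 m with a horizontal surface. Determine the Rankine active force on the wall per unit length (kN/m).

K_a = tan²(45° − φ/2) = 0.3162.
P_a = ½ K_a γ H² = 0.5 × 0.3162 × 19.4 × 6.3² = 121.7 kN/m.

122 kN/m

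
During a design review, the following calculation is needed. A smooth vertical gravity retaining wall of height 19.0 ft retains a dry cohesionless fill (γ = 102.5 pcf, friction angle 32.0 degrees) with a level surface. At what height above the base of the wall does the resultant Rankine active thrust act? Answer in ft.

K_a = 0.3073.
The pressure distribution is triangular, so the resultant acts at H/3 above the base = 19.0/3 = 6.333 ft.

6.33 ft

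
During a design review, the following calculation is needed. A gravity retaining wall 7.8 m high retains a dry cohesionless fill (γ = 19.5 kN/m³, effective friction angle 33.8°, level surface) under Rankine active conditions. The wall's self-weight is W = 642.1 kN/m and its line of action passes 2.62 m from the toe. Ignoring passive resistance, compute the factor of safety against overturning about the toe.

K_a = tan²(45° − 33.8°/2) = 0.2851.
P_a = ½K_aγH² = 0.5×0.2851×19.5×7.8² = 169.1 kN/m, acting at H/3 = 2.600 m above the base.
Overturning moment M_o = P_a × H/3 = 169.1 × 2.600 = 439.7.
Resisting moment M_r = W × 2.62 = 642.1 × 2.62 = 1682.
FS_overturning = M_r/M_o = 1682/439.7 = 3.826.

3.83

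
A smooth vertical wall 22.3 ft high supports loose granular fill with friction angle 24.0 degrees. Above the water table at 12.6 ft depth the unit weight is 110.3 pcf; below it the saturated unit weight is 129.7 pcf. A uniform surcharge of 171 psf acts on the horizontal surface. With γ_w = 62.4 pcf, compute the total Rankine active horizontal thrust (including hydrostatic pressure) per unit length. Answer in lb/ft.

15300 lb/ft

K_a = tan²(45° − φ/2) = 0.4217.
γ' = 129.7 − 62.4 = 67.30 pcf. h₂ = H − d_w = 9.7 ft.
σ'_h: at surface K_a·q = 72.12; at WT K_a(q+γd_w) = 658.2; at base K_a(q+γd_w+γ'h₂) = 933.5 psf.
P₁ = ½(72.12+658.2)×12.6 = 4601; P₂ = ½(658.2+933.5)×9.7 = 7720; P_w = ½γ_w h₂² = 2936.
Total = 4601+7720+2936 = 15260 lb/ft.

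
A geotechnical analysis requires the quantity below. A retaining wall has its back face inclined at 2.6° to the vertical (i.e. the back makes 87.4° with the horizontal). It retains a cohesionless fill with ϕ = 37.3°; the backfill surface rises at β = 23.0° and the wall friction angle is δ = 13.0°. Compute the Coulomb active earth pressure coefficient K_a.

K_a = sin²(α+φ) / [sin²α · sin(α−δ) · (1 + √{sin(φ+δ)sin(φ−β) / (sin(α−δ)sin(α+β))})²].
With α = 87.4°, φ = 37.3°, δ = 13.0°, β = 23.0°: K_a = 0.3304.

0.330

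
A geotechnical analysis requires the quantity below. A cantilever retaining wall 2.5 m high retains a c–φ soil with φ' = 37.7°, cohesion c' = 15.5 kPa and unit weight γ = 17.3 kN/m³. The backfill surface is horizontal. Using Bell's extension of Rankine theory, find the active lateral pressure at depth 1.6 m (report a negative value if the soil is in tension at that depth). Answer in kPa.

K_a = (1 − sin φ)/(1 + sin φ) = 0.2411.
σ_a = K_a γ z − 2c√K_a = 0.2411×17.3×1.6 − 2×15.5×0.4910 = -8.548 kPa.

-8.55 kPa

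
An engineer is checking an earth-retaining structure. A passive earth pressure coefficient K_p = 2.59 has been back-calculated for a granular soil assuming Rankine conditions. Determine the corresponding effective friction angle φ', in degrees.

K_p = (1+sin φ)/(1−sin φ) ⇒ sin φ = (K_p − 1)/(K_p + 1) = 0.4429.
φ = arcsin(0.4429) = 26.29°.

26.3°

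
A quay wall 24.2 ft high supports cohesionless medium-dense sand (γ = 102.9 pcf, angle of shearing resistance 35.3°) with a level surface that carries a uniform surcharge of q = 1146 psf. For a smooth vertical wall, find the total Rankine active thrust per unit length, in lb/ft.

15500 lb/ft

K_a = tan²(45° − φ/2) = 0.2675.
Soil triangle: ½ K_a γ H² = 0.5×0.2675×102.9×24.2² = 8061 lb/ft.
Surcharge rectangle: K_a q H = 0.2675×1146×24.2 = 7420 lb/ft.
Total = 8061 + 7420 = 15480 lb/ft.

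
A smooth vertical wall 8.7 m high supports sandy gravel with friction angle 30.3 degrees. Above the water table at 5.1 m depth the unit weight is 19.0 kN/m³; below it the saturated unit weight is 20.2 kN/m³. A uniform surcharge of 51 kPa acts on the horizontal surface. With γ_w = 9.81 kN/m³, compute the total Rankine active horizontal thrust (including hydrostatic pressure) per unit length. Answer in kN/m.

428 kN/m

K_a = tan²(45° − φ/2) = 0.3293.
γ' = 20.2 − 9.81 = 10.39 kN/m³. h₂ = H − d_w = 3.6 m.
σ'_h: at surface K_a·q = 16.80; at WT K_a(q+γd_w) = 48.71; at base K_a(q+γd_w+γ'h₂) = 61.02 kPa.
P₁ = ½(16.80+48.71)×5.1 = 167.0; P₂ = ½(48.71+61.02)×3.6 = 197.5; P_w = ½γ_w h₂² = 63.57.
Total = 167.0+197.5+63.57 = 428.1 kN/m.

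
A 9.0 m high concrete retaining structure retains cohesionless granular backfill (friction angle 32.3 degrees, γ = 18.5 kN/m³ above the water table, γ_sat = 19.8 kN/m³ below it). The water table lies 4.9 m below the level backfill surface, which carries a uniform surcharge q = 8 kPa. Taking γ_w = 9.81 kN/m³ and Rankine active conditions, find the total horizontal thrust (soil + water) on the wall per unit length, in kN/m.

K_a = tan²(45° − φ/2) = 0.3035.
γ' = 19.8 − 9.81 = 9.990 kN/m³. h₂ = H − d_w = 4.1 m.
σ'_h: at surface K_a·q = 2.428; at WT K_a(q+γd_w) = 29.94; at base K_a(q+γd_w+γ'h₂) = 42.37 kPa.
P₁ = ½(2.428+29.94)×4.9 = 79.30; P₂ = ½(29.94+42.37)×4.1 = 148.2; P_w = ½γ_w h₂² = 82.45.
Total = 79.30+148.2+82.45 = 310.0 kN/m.

310 kN/m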